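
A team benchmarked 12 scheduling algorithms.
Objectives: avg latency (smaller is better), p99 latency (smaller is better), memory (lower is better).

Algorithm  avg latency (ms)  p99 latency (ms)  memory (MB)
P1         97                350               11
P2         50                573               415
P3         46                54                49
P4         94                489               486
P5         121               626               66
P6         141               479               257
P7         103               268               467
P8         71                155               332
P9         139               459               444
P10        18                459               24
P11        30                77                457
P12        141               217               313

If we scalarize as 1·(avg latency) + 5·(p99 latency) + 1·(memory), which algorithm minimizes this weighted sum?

P3

P1: 1·97 + 5·350 + 1·11 = 1858
P2: 1·50 + 5·573 + 1·415 = 3330
P3: 1·46 + 5·54 + 1·49 = 365
P4: 1·94 + 5·489 + 1·486 = 3025
P5: 1·121 + 5·626 + 1·66 = 3317
P6: 1·141 + 5·479 + 1·257 = 2793
P7: 1·103 + 5·268 + 1·467 = 1910
P8: 1·71 + 5·155 + 1·332 = 1178
P9: 1·139 + 5·459 + 1·444 = 2878
P10: 1·18 + 5·459 + 1·24 = 2337
P11: 1·30 + 5·77 + 1·457 = 872
P12: 1·141 + 5·217 + 1·313 = 1539
Lowest: P3 at 365.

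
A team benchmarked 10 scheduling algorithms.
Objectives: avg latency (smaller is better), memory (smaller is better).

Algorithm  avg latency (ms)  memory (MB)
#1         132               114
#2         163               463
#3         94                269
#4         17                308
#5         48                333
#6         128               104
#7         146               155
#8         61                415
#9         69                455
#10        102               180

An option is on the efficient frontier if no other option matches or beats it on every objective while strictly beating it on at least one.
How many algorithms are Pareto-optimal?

#1: dominated by #6 (avg latency 128≤132, memory 104≤114).
#2: dominated by #1 (avg latency 132≤163, memory 114≤463).
#3: not dominated.
#4: not dominated (best avg latency).
#5: dominated by #4 (avg latency 17≤48, memory 308≤333).
#6: not dominated (best memory).
#7: dominated by #1 (avg latency 132≤146, memory 114≤155).
#8: dominated by #4 (avg latency 17≤61, memory 308≤415).
#9: dominated by #4 (avg latency 17≤69, memory 308≤455).
#10: not dominated.
Pareto-optimal: #3, #4, #6, #10 → 4.

4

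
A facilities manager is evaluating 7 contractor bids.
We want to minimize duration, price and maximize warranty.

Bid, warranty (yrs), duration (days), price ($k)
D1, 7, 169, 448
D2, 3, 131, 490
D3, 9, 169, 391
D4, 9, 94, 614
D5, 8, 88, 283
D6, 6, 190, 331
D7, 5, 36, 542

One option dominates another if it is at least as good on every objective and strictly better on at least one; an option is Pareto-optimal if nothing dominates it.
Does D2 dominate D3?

D2 vs D3: D2 is worse on warranty (3 vs 9), so it does not dominate D3.

No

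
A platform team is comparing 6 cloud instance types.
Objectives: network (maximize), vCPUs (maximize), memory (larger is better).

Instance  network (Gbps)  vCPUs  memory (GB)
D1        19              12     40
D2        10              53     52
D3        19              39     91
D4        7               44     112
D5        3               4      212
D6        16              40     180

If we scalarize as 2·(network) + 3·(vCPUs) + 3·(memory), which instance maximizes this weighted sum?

D1: 2·19 + 3·12 + 3·40 = 194
D2: 2·10 + 3·53 + 3·52 = 335
D3: 2·19 + 3·39 + 3·91 = 428
D4: 2·7 + 3·44 + 3·112 = 482
D5: 2·3 + 3·4 + 3·212 = 654
D6: 2·16 + 3·40 + 3·180 = 692
Highest: D6 at 692.

D6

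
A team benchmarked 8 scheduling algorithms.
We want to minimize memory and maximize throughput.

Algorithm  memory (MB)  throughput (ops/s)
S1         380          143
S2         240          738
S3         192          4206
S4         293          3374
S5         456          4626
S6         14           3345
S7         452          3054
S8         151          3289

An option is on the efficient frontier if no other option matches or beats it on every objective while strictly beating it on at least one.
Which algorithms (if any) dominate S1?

S2, S3, S4, S6, S8

S2: memory 240≤380, throughput 738≥143 — dominates S1.
S3: memory 192≤380, throughput 4206≥143 — dominates S1.
S4: memory 293≤380, throughput 3374≥143 — dominates S1.
S6: memory 14≤380, throughput 3345≥143 — dominates S1.
S8: memory 151≤380, throughput 3289≥143 — dominates S1.
Others (S5, S7) are each worse than S1 on at least one objective.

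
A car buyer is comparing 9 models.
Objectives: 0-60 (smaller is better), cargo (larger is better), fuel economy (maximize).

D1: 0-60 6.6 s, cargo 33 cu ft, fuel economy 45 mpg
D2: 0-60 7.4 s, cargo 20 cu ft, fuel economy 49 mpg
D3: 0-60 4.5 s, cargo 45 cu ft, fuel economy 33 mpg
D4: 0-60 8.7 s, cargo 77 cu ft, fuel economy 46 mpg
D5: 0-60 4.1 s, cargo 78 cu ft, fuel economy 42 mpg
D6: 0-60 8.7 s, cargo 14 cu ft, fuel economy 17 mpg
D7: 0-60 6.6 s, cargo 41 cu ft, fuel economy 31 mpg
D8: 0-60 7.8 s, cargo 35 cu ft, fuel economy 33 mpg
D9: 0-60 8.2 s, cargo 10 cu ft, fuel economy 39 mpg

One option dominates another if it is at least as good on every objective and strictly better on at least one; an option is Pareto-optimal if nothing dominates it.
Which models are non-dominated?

D1: not dominated.
D2: not dominated (best fuel economy).
D3: dominated by D5 (0-60 4.1≤4.5, cargo 78≥45, fuel economy 42≥33).
D4: not dominated.
D5: not dominated (best 0-60).
D6: dominated by D1 (0-60 6.6≤8.7, cargo 33≥14, fuel economy 45≥17).
D7: dominated by D3 (0-60 4.5≤6.6, cargo 45≥41, fuel economy 33≥31).
D8: dominated by D3 (0-60 4.5≤7.8, cargo 45≥35, fuel economy 33≥33).
D9: dominated by D1 (0-60 6.6≤8.2, cargo 33≥10, fuel economy 45≥39).

D1, D2, D4, D5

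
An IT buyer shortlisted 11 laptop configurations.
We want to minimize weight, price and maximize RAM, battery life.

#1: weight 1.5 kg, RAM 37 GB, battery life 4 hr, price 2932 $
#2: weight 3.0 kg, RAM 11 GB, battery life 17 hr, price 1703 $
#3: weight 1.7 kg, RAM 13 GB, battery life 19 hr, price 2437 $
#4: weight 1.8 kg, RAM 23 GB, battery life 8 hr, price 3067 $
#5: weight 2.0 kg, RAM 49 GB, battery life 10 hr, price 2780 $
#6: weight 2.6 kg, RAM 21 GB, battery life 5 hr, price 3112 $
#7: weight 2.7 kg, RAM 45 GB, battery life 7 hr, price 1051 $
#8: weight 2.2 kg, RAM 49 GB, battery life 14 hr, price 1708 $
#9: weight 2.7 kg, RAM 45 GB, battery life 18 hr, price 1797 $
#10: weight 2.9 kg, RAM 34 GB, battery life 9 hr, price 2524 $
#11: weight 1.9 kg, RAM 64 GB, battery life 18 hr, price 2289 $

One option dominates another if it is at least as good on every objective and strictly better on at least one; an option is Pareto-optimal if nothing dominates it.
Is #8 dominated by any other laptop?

#1: worse on RAM (37 vs 49).
#2: worse on weight (3.0 vs 2.2).
#3: worse on RAM (13 vs 49).
#4: worse on RAM (23 vs 49).
#5: worse on battery life (10 vs 14).
#6: worse on weight (2.6 vs 2.2).
#7: worse on weight (2.7 vs 2.2).
#9: worse on weight (2.7 vs 2.2).
#10: worse on weight (2.9 vs 2.2).
#11: worse on price (2289 vs 1708).
No option is at least as good as #8 on every objective and strictly better on one.

No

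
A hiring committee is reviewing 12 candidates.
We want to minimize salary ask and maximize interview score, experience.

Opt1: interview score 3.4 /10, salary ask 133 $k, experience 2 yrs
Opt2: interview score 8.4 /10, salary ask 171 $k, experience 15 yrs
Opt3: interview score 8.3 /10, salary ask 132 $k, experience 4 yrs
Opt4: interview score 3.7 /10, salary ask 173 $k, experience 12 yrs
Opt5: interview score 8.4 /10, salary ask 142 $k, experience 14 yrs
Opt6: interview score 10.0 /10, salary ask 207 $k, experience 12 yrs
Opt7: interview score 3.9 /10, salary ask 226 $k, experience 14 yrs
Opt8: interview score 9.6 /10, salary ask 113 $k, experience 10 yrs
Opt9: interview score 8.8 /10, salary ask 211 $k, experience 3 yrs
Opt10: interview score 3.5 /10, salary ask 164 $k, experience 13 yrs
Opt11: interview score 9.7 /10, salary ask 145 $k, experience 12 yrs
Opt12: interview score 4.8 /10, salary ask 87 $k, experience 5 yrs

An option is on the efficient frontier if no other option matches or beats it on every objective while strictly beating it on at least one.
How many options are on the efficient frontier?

Opt1: dominated by Opt3 (interview score 8.3≥3.4, salary ask 132≤133, experience 4≥2).
Opt2: not dominated (best experience).
Opt3: dominated by Opt8 (interview score 9.6≥8.3, salary ask 113≤132, experience 10≥4).
Opt4: dominated by Opt2 (interview score 8.4≥3.7, salary ask 171≤173, experience 15≥12).
Opt5: not dominated.
Opt6: not dominated (best interview score).
Opt7: dominated by Opt2 (interview score 8.4≥3.9, salary ask 171≤226, experience 15≥14).
Opt8: not dominated.
Opt9: dominated by Opt6 (interview score 10.0≥8.8, salary ask 207≤211, experience 12≥3).
Opt10: dominated by Opt5 (interview score 8.4≥3.5, salary ask 142≤164, experience 14≥13).
Opt11: not dominated.
Opt12: not dominated (best salary ask).
Pareto-optimal: Opt2, Opt5, Opt6, Opt8, Opt11, Opt12 → 6.

6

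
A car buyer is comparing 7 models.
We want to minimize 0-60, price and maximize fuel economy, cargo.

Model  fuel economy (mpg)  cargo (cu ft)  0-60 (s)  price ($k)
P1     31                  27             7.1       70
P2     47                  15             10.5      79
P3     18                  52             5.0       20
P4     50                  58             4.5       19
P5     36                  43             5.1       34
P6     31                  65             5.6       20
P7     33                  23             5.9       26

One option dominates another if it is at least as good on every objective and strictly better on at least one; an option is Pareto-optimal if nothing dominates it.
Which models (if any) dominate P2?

P4

P4: fuel economy 50≥47, cargo 58≥15, 0-60 4.5≤10.5, price 19≤79 — dominates P2.
Others (P1, P3, P5, P6, P7) are each worse than P2 on at least one objective.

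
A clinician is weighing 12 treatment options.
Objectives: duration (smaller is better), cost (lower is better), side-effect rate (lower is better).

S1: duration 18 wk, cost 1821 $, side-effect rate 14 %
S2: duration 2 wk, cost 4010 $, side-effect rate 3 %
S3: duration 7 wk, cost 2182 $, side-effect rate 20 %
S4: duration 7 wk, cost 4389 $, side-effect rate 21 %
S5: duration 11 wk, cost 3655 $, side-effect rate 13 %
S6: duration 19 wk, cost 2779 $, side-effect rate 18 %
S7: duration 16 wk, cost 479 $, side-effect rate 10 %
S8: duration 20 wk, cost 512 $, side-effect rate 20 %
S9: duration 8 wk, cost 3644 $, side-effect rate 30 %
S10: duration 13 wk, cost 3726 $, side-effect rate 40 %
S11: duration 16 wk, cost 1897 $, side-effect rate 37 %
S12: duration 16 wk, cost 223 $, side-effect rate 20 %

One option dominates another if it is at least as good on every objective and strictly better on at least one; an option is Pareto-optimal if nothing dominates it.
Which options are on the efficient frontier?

S1: dominated by S7 (duration 16≤18, cost 479≤1821, side-effect rate 10≤14).
S2: not dominated (best duration).
S3: not dominated.
S4: dominated by S2 (duration 2≤7, cost 4010≤4389, side-effect rate 3≤21).
S5: not dominated.
S6: dominated by S1 (duration 18≤19, cost 1821≤2779, side-effect rate 14≤18).
S7: not dominated.
S8: dominated by S7 (duration 16≤20, cost 479≤512, side-effect rate 10≤20).
S9: dominated by S3 (duration 7≤8, cost 2182≤3644, side-effect rate 20≤30).
S10: dominated by S3 (duration 7≤13, cost 2182≤3726, side-effect rate 20≤40).
S11: dominated by S7 (duration 16≤16, cost 479≤1897, side-effect rate 10≤37).
S12: not dominated (best cost).

S2, S3, S5, S7, S12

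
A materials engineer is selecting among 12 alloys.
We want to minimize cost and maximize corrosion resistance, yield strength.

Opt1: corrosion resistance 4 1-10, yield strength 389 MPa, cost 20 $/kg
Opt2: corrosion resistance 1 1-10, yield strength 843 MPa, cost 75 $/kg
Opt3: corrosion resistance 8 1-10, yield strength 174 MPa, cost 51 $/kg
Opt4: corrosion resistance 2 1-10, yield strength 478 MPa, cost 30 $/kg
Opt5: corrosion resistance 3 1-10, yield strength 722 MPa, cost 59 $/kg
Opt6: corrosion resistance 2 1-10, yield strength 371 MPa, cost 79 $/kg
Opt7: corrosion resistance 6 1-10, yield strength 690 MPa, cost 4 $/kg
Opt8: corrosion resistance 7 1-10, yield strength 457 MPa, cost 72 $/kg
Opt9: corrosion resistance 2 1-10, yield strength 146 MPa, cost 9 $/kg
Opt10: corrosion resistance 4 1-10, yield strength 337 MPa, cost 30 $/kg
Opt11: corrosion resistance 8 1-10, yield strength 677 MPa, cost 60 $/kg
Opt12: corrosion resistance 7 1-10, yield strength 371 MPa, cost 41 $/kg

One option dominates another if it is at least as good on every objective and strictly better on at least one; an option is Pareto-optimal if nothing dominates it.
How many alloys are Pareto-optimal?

Opt1: dominated by Opt7 (corrosion resistance 6≥4, yield strength 690≥389, cost 4≤20).
Opt2: not dominated (best yield strength).
Opt3: not dominated.
Opt4: dominated by Opt7 (corrosion resistance 6≥2, yield strength 690≥478, cost 4≤30).
Opt5: not dominated.
Opt6: dominated by Opt1 (corrosion resistance 4≥2, yield strength 389≥371, cost 20≤79).
Opt7: not dominated (best cost).
Opt8: dominated by Opt11 (corrosion resistance 8≥7, yield strength 677≥457, cost 60≤72).
Opt9: dominated by Opt7 (corrosion resistance 6≥2, yield strength 690≥146, cost 4≤9).
Opt10: dominated by Opt1 (corrosion resistance 4≥4, yield strength 389≥337, cost 20≤30).
Opt11: not dominated.
Opt12: not dominated.
Pareto-optimal: Opt2, Opt3, Opt5, Opt7, Opt11, Opt12 → 6.

6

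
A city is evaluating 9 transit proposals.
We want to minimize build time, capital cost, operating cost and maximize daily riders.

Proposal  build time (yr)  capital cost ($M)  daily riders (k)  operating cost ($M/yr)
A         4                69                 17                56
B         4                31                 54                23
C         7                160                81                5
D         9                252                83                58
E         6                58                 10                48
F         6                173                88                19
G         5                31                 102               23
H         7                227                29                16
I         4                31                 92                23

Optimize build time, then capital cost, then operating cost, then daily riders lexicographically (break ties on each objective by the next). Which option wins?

First minimize build time: best is 4, kept {A, B, I}.
Then minimize capital cost: best is 31, kept {B, I}.
Then minimize operating cost: best is 23, kept {B, I}.
Then maximize daily riders: best is 92, kept {I}.

I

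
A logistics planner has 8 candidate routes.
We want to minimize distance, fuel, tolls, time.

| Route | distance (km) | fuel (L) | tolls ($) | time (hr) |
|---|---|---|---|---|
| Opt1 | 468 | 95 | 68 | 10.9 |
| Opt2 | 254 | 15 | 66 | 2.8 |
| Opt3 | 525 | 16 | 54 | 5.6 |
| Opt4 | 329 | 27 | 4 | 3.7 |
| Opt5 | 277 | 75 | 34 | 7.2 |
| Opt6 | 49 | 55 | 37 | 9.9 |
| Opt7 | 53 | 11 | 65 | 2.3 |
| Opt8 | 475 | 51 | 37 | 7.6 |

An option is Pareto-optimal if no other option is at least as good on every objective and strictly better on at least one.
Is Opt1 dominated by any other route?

Opt2 vs Opt1: distance 254≤468, fuel 15≤95, tolls 66≤68, time 2.8≤10.9 — Opt2 is at least as good on every objective and strictly better on at least one, so Opt2 dominates Opt1.

Yes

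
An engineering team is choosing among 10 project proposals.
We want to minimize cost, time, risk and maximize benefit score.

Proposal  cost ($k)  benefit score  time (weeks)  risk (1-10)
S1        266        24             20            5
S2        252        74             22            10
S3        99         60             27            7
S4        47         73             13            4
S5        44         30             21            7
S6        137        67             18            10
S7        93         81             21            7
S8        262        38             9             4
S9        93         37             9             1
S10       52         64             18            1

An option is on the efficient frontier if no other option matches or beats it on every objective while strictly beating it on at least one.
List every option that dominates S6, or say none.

S4

S4: cost 47≤137, benefit score 73≥67, time 13≤18, risk 4≤10 — dominates S6.
Others (S1, S2, S3, S5, S7, S8, S9, S10) are each worse than S6 on at least one objective.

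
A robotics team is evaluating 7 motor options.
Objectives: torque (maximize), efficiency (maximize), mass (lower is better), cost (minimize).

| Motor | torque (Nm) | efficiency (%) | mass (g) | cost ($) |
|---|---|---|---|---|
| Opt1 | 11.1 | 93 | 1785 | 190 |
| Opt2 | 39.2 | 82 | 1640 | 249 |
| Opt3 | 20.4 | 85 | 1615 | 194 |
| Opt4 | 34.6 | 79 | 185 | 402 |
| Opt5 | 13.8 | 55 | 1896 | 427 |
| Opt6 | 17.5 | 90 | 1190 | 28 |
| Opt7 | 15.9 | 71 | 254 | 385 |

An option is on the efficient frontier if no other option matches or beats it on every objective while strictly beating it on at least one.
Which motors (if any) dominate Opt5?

Opt2: torque 39.2≥13.8, efficiency 82≥55, mass 1640≤1896, cost 249≤427 — dominates Opt5.
Opt3: torque 20.4≥13.8, efficiency 85≥55, mass 1615≤1896, cost 194≤427 — dominates Opt5.
Opt4: torque 34.6≥13.8, efficiency 79≥55, mass 185≤1896, cost 402≤427 — dominates Opt5.
Opt6: torque 17.5≥13.8, efficiency 90≥55, mass 1190≤1896, cost 28≤427 — dominates Opt5.
Opt7: torque 15.9≥13.8, efficiency 71≥55, mass 254≤1896, cost 385≤427 — dominates Opt5.
Others (Opt1) are each worse than Opt5 on at least one objective.

Opt2, Opt3, Opt4, Opt6, Opt7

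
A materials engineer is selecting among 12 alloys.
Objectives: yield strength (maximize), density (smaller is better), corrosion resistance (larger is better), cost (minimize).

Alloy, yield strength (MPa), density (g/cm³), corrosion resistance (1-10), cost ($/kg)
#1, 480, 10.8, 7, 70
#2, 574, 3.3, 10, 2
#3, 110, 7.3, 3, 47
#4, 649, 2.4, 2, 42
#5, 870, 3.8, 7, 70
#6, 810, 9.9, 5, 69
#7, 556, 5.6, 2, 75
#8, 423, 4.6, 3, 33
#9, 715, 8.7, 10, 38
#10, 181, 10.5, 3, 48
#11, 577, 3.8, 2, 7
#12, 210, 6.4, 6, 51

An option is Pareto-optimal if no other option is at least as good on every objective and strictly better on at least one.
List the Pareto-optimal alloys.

#2, #4, #5, #6, #9, #11

#1: dominated by #2 (yield strength 574≥480, density 3.3≤10.8, corrosion resistance 10≥7, cost 2≤70).
#2: not dominated (best cost).
#3: dominated by #2 (yield strength 574≥110, density 3.3≤7.3, corrosion resistance 10≥3, cost 2≤47).
#4: not dominated (best density).
#5: not dominated (best yield strength).
#6: not dominated.
#7: dominated by #2 (yield strength 574≥556, density 3.3≤5.6, corrosion resistance 10≥2, cost 2≤75).
#8: dominated by #2 (yield strength 574≥423, density 3.3≤4.6, corrosion resistance 10≥3, cost 2≤33).
#9: not dominated.
#10: dominated by #2 (yield strength 574≥181, density 3.3≤10.5, corrosion resistance 10≥3, cost 2≤48).
#11: not dominated.
#12: dominated by #2 (yield strength 574≥210, density 3.3≤6.4, corrosion resistance 10≥6, cost 2≤51).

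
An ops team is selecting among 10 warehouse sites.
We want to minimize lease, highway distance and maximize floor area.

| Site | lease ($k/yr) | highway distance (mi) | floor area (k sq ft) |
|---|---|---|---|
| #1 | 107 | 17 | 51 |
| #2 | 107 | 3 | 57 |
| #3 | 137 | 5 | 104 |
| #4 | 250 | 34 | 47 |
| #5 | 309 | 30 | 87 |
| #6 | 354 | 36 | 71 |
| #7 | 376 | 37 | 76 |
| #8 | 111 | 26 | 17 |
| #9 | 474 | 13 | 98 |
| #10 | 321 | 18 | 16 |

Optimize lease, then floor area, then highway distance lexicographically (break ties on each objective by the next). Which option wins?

First minimize lease: best is 107, kept {#1, #2}.
Then maximize floor area: best is 57, kept {#2}.

#2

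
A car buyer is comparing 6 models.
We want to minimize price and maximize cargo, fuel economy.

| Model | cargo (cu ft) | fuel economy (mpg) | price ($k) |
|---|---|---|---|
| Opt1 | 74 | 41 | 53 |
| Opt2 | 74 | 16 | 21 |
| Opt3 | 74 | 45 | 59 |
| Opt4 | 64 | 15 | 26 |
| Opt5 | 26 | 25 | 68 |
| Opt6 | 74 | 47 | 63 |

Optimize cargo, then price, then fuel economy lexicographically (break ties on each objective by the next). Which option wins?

First maximize cargo: best is 74, kept {Opt1, Opt2, Opt3, Opt6}.
Then minimize price: best is 21, kept {Opt2}.

Opt2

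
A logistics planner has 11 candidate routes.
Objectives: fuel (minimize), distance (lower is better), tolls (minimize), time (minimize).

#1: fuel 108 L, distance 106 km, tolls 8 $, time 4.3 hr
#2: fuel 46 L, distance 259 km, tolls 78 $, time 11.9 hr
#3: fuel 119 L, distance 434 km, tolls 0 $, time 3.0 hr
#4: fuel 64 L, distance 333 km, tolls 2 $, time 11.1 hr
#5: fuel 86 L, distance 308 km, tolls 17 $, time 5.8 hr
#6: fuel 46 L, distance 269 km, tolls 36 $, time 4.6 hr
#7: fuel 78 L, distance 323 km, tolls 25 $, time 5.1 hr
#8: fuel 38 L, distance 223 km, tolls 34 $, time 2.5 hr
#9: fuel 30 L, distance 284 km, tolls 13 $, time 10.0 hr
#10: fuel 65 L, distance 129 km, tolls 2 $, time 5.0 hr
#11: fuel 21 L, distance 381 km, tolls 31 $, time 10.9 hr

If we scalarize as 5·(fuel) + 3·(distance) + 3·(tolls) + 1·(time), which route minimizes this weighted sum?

#10

#1: 5·108 + 3·106 + 3·8 + 1·4.3 = 886.3
#2: 5·46 + 3·259 + 3·78 + 1·11.9 = 1252.9
#3: 5·119 + 3·434 + 3·0 + 1·3.0 = 1900.0
#4: 5·64 + 3·333 + 3·2 + 1·11.1 = 1336.1
#5: 5·86 + 3·308 + 3·17 + 1·5.8 = 1410.8
#6: 5·46 + 3·269 + 3·36 + 1·4.6 = 1149.6
#7: 5·78 + 3·323 + 3·25 + 1·5.1 = 1439.1
#8: 5·38 + 3·223 + 3·34 + 1·2.5 = 963.5
#9: 5·30 + 3·284 + 3·13 + 1·10.0 = 1051.0
#10: 5·65 + 3·129 + 3·2 + 1·5.0 = 723.0
#11: 5·21 + 3·381 + 3·31 + 1·10.9 = 1351.9
Lowest: #10 at 723.0.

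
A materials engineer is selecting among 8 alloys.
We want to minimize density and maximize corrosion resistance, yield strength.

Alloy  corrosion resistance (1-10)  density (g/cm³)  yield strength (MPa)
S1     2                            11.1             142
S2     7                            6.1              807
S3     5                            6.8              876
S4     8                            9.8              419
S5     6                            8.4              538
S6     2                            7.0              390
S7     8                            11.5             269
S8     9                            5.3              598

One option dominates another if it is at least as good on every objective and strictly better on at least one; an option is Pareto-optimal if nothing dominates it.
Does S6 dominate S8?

No

S6 vs S8: S6 is worse on corrosion resistance (2 vs 9), so it does not dominate S8.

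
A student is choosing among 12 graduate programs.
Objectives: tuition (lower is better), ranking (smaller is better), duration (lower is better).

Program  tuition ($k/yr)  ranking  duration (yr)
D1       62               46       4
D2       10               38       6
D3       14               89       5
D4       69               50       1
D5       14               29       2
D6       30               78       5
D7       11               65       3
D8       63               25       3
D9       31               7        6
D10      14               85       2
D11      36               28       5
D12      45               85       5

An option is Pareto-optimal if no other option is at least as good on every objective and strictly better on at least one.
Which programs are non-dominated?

D1: dominated by D5 (tuition 14≤62, ranking 29≤46, duration 2≤4).
D2: not dominated (best tuition).
D3: dominated by D5 (tuition 14≤14, ranking 29≤89, duration 2≤5).
D4: not dominated (best duration).
D5: not dominated.
D6: dominated by D5 (tuition 14≤30, ranking 29≤78, duration 2≤5).
D7: not dominated.
D8: not dominated.
D9: not dominated (best ranking).
D10: dominated by D5 (tuition 14≤14, ranking 29≤85, duration 2≤2).
D11: not dominated.
D12: dominated by D5 (tuition 14≤45, ranking 29≤85, duration 2≤5).

D2, D4, D5, D7, D8, D9, D11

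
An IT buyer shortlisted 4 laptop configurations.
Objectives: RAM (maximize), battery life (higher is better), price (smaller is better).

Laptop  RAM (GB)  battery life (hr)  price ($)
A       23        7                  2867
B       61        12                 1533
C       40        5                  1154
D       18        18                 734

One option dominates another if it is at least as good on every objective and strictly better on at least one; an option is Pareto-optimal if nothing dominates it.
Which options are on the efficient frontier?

B, C, D

A: dominated by B (RAM 61≥23, battery life 12≥7, price 1533≤2867).
B: not dominated (best RAM).
C: not dominated.
D: not dominated (best battery life).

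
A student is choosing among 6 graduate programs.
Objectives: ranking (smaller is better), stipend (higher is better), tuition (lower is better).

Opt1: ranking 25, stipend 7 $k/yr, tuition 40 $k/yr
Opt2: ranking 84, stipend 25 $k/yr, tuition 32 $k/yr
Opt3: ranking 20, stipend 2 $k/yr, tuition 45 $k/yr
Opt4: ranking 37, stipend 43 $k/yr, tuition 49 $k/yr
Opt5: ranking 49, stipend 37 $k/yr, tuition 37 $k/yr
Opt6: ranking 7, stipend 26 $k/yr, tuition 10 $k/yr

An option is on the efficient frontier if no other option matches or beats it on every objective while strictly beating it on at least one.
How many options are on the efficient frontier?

Opt1: dominated by Opt6 (ranking 7≤25, stipend 26≥7, tuition 10≤40).
Opt2: dominated by Opt6 (ranking 7≤84, stipend 26≥25, tuition 10≤32).
Opt3: dominated by Opt6 (ranking 7≤20, stipend 26≥2, tuition 10≤45).
Opt4: not dominated (best stipend).
Opt5: not dominated.
Opt6: not dominated (best ranking).
Pareto-optimal: Opt4, Opt5, Opt6 → 3.

3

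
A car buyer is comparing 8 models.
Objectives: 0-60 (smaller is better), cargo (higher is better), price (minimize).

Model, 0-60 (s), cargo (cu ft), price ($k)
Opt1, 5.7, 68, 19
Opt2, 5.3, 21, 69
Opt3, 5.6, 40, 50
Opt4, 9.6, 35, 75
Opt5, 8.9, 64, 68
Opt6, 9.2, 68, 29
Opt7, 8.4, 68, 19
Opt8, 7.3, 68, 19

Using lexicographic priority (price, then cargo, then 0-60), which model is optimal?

Opt1

First minimize price: best is 19, kept {Opt1, Opt7, Opt8}.
Then maximize cargo: best is 68, kept {Opt1, Opt7, Opt8}.
Then minimize 0-60: best is 5.7, kept {Opt1}.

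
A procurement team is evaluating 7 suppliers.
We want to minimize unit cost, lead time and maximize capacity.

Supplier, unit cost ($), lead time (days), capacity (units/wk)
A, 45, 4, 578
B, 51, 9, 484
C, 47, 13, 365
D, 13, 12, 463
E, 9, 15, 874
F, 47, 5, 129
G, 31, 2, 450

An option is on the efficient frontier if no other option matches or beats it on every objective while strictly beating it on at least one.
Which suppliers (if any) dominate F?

A, G

A: unit cost 45≤47, lead time 4≤5, capacity 578≥129 — dominates F.
G: unit cost 31≤47, lead time 2≤5, capacity 450≥129 — dominates F.
Others (B, C, D, E) are each worse than F on at least one objective.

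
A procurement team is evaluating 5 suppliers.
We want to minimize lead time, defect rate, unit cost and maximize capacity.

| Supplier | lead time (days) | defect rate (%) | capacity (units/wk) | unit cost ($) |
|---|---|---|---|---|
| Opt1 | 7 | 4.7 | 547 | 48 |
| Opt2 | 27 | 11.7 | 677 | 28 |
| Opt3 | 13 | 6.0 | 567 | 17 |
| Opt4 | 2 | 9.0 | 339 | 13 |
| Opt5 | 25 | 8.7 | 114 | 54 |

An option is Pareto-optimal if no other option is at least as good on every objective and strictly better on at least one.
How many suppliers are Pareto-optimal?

Opt1: not dominated (best defect rate).
Opt2: not dominated (best capacity).
Opt3: not dominated.
Opt4: not dominated (best lead time).
Opt5: dominated by Opt1 (lead time 7≤25, defect rate 4.7≤8.7, capacity 547≥114, unit cost 48≤54).
Pareto-optimal: Opt1, Opt2, Opt3, Opt4 → 4.

4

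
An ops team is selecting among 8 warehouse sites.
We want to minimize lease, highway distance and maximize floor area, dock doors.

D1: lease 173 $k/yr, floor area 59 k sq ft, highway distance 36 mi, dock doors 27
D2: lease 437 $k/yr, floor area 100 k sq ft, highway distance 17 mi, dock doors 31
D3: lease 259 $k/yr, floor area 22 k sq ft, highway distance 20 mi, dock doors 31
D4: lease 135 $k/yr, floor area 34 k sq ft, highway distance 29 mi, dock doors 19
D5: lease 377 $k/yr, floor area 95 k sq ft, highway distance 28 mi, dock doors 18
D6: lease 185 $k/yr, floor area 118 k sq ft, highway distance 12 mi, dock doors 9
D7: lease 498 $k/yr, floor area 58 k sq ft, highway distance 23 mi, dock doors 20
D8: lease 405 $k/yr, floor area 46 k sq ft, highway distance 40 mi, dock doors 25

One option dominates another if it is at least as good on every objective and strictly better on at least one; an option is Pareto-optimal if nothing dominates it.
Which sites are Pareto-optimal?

D1: not dominated.
D2: not dominated.
D3: not dominated.
D4: not dominated (best lease).
D5: not dominated.
D6: not dominated (best floor area).
D7: dominated by D2 (lease 437≤498, floor area 100≥58, highway distance 17≤23, dock doors 31≥20).
D8: dominated by D1 (lease 173≤405, floor area 59≥46, highway distance 36≤40, dock doors 27≥25).

D1, D2, D3, D4, D5, D6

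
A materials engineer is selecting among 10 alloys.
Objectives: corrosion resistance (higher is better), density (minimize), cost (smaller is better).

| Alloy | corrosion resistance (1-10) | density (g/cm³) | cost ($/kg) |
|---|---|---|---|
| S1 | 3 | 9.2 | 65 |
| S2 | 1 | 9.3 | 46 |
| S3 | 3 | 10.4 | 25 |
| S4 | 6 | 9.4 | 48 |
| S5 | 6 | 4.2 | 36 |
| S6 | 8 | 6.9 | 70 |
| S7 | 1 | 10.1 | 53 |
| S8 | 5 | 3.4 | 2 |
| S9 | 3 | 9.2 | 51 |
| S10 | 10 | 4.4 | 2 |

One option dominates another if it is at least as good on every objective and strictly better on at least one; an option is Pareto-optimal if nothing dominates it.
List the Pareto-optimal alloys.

S5, S8, S10

S1: dominated by S5 (corrosion resistance 6≥3, density 4.2≤9.2, cost 36≤65).
S2: dominated by S5 (corrosion resistance 6≥1, density 4.2≤9.3, cost 36≤46).
S3: dominated by S8 (corrosion resistance 5≥3, density 3.4≤10.4, cost 2≤25).
S4: dominated by S5 (corrosion resistance 6≥6, density 4.2≤9.4, cost 36≤48).
S5: not dominated.
S6: dominated by S10 (corrosion resistance 10≥8, density 4.4≤6.9, cost 2≤70).
S7: dominated by S2 (corrosion resistance 1≥1, density 9.3≤10.1, cost 46≤53).
S8: not dominated (best density).
S9: dominated by S5 (corrosion resistance 6≥3, density 4.2≤9.2, cost 36≤51).
S10: not dominated (best corrosion resistance).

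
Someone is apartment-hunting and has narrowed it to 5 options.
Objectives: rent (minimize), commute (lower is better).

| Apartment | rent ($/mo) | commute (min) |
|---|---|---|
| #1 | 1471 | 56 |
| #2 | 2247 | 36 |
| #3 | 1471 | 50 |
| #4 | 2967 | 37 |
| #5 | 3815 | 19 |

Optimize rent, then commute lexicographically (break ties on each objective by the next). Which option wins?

First minimize rent: best is 1471, kept {#1, #3}.
Then minimize commute: best is 50, kept {#3}.

#3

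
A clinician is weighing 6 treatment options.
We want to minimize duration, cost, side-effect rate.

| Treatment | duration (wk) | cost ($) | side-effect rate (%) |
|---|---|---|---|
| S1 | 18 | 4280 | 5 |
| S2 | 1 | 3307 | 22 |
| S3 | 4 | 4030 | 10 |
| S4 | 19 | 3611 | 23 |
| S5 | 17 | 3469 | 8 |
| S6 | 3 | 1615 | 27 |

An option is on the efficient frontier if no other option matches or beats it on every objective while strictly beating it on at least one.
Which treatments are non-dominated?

S1, S2, S3, S5, S6

S1: not dominated (best side-effect rate).
S2: not dominated (best duration).
S3: not dominated.
S4: dominated by S2 (duration 1≤19, cost 3307≤3611, side-effect rate 22≤23).
S5: not dominated.
S6: not dominated (best cost).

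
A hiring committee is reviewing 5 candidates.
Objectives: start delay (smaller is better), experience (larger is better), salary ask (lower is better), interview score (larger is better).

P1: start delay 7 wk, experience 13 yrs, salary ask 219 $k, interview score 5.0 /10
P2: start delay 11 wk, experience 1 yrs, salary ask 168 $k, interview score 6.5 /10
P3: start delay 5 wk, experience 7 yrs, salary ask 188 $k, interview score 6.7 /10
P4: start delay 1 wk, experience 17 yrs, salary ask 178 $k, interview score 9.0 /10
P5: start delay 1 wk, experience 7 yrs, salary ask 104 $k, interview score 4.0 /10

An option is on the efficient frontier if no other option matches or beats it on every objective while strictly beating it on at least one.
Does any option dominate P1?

Yes

P4 vs P1: start delay 1≤7, experience 17≥13, salary ask 178≤219, interview score 9.0≥5.0 — P4 is at least as good on every objective and strictly better on at least one, so P4 dominates P1.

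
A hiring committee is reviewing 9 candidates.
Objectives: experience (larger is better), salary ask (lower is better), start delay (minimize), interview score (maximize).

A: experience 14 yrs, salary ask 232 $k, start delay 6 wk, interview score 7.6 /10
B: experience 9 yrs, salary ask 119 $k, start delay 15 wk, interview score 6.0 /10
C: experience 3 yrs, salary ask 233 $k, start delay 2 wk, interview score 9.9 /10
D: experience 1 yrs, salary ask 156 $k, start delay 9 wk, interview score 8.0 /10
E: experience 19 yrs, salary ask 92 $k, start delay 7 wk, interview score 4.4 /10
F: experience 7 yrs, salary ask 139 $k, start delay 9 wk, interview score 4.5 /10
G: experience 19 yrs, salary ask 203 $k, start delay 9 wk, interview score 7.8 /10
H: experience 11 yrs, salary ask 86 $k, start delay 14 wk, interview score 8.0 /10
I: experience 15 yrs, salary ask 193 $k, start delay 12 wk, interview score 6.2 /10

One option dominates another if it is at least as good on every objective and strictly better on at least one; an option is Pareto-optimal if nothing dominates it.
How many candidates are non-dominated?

8

A: not dominated.
B: dominated by H (experience 11≥9, salary ask 86≤119, start delay 14≤15, interview score 8.0≥6.0).
C: not dominated (best start delay).
D: not dominated.
E: not dominated.
F: not dominated.
G: not dominated.
H: not dominated (best salary ask).
I: not dominated.
Pareto-optimal: A, C, D, E, F, G, H, I → 8.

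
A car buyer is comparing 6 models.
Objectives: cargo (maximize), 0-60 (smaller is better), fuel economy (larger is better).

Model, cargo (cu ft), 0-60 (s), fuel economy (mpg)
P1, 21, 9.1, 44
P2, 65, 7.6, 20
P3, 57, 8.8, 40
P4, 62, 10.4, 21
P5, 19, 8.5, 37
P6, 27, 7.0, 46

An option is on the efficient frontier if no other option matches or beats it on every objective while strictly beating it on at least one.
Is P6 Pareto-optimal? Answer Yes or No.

P1: worse on cargo (21 vs 27).
P2: worse on 0-60 (7.6 vs 7.0).
P3: worse on 0-60 (8.8 vs 7.0).
P4: worse on 0-60 (10.4 vs 7.0).
P5: worse on cargo (19 vs 27).
No option is at least as good as P6 on every objective and strictly better on one.

Yes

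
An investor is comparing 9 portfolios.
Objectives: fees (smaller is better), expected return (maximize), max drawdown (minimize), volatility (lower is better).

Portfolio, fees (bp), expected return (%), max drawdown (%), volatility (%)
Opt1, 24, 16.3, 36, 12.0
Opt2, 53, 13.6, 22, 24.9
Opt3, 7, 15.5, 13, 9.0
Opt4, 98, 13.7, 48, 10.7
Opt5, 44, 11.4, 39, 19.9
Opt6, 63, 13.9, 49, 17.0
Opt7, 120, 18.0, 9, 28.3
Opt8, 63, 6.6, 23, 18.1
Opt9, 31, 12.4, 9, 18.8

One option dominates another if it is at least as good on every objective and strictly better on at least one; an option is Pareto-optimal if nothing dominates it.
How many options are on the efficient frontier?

4

Opt1: not dominated.
Opt2: dominated by Opt3 (fees 7≤53, expected return 15.5≥13.6, max drawdown 13≤22, volatility 9.0≤24.9).
Opt3: not dominated (best fees).
Opt4: dominated by Opt3 (fees 7≤98, expected return 15.5≥13.7, max drawdown 13≤48, volatility 9.0≤10.7).
Opt5: dominated by Opt1 (fees 24≤44, expected return 16.3≥11.4, max drawdown 36≤39, volatility 12.0≤19.9).
Opt6: dominated by Opt1 (fees 24≤63, expected return 16.3≥13.9, max drawdown 36≤49, volatility 12.0≤17.0).
Opt7: not dominated (best expected return).
Opt8: dominated by Opt3 (fees 7≤63, expected return 15.5≥6.6, max drawdown 13≤23, volatility 9.0≤18.1).
Opt9: not dominated.
Pareto-optimal: Opt1, Opt3, Opt7, Opt9 → 4.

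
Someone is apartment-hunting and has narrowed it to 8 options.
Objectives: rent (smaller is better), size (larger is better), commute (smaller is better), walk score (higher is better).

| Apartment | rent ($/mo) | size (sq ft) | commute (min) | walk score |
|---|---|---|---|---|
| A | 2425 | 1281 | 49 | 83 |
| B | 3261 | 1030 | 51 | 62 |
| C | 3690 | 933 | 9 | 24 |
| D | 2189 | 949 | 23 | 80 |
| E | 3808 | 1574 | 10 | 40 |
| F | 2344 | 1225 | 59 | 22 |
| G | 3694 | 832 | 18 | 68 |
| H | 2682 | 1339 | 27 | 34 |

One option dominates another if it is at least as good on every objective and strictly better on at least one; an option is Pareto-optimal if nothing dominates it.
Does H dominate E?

H vs E: H is worse on size (1339 vs 1574), so it does not dominate E.

No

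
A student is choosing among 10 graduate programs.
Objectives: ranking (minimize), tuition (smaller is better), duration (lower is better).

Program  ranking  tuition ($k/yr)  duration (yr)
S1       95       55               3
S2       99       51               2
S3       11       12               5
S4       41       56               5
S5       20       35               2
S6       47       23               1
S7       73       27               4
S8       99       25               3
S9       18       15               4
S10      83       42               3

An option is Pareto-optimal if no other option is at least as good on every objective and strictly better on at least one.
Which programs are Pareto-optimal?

S3, S5, S6, S9

S1: dominated by S5 (ranking 20≤95, tuition 35≤55, duration 2≤3).
S2: dominated by S5 (ranking 20≤99, tuition 35≤51, duration 2≤2).
S3: not dominated (best ranking).
S4: dominated by S3 (ranking 11≤41, tuition 12≤56, duration 5≤5).
S5: not dominated.
S6: not dominated (best duration).
S7: dominated by S6 (ranking 47≤73, tuition 23≤27, duration 1≤4).
S8: dominated by S6 (ranking 47≤99, tuition 23≤25, duration 1≤3).
S9: not dominated.
S10: dominated by S5 (ranking 20≤83, tuition 35≤42, duration 2≤3).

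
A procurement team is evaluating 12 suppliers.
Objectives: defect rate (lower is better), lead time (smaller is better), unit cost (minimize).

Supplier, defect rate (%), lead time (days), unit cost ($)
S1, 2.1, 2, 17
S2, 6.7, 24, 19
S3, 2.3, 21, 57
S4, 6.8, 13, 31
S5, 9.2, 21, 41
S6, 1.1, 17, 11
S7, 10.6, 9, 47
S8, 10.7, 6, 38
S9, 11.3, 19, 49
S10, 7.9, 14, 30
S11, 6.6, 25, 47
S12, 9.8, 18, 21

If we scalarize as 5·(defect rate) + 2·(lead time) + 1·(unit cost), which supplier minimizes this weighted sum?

S1

S1: 5·2.1 + 2·2 + 1·17 = 31.5
S2: 5·6.7 + 2·24 + 1·19 = 100.5
S3: 5·2.3 + 2·21 + 1·57 = 110.5
S4: 5·6.8 + 2·13 + 1·31 = 91.0
S5: 5·9.2 + 2·21 + 1·41 = 129.0
S6: 5·1.1 + 2·17 + 1·11 = 50.5
S7: 5·10.6 + 2·9 + 1·47 = 118.0
S8: 5·10.7 + 2·6 + 1·38 = 103.5
S9: 5·11.3 + 2·19 + 1·49 = 143.5
S10: 5·7.9 + 2·14 + 1·30 = 97.5
S11: 5·6.6 + 2·25 + 1·47 = 130.0
S12: 5·9.8 + 2·18 + 1·21 = 106.0
Lowest: S1 at 31.5.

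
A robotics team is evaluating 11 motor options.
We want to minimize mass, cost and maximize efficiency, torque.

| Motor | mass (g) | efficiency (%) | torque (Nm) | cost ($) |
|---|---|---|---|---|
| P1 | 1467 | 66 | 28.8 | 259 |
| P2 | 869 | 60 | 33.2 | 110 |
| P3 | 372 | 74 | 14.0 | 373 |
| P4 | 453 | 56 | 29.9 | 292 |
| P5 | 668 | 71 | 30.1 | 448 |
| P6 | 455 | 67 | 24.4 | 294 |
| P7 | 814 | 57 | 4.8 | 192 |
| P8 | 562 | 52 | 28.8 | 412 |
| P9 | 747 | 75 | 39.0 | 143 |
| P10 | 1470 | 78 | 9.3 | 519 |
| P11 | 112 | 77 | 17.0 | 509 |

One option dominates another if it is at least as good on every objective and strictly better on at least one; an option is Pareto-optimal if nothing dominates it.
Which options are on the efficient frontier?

P2, P3, P4, P5, P6, P9, P10, P11

P1: dominated by P9 (mass 747≤1467, efficiency 75≥66, torque 39.0≥28.8, cost 143≤259).
P2: not dominated (best cost).
P3: not dominated.
P4: not dominated.
P5: not dominated.
P6: not dominated.
P7: dominated by P9 (mass 747≤814, efficiency 75≥57, torque 39.0≥4.8, cost 143≤192).
P8: dominated by P4 (mass 453≤562, efficiency 56≥52, torque 29.9≥28.8, cost 292≤412).
P9: not dominated (best torque).
P10: not dominated (best efficiency).
P11: not dominated (best mass).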